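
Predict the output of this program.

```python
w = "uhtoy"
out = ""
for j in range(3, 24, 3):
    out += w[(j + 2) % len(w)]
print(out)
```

j=3: add w[0]='u' → 'u'
j=6: add w[3]='o' → 'uo'
j=9: add w[1]='h' → 'uoh'
j=12: add w[4]='y' → 'uohy'
j=15: add w[2]='t' → 'uohyt'
j=18: add w[0]='u' → 'uohytu'
j=21: add w[3]='o' → 'uohytuo'

uohytuo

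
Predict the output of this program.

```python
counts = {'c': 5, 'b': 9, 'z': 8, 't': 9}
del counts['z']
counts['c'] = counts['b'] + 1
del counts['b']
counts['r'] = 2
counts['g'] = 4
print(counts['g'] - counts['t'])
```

del 'z' → {'c': 5, 'b': 9, 't': 9}
counts['c'] = counts['b']+1 = 10 → {'c': 10, 'b': 9, 't': 9}
del 'b' → {'c': 10, 't': 9}
counts['r'] = 2 → {'c': 10, 't': 9, 'r': 2}
counts['g'] = 4 → {'c': 10, 't': 9, 'r': 2, 'g': 4}
counts['g']-counts['t'] = 4-9 = -5

-5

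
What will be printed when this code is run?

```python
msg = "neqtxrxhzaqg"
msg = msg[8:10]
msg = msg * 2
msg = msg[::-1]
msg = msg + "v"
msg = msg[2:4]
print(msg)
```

az

slice [8:10] → 'za'
repeat ×2 → 'zaza'
reverse → 'azaz'
+ 'v' → 'azazv'
slice [2:4] → 'az'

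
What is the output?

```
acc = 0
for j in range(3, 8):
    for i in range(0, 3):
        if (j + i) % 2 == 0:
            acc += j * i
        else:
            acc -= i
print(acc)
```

j=3,i=0: odd sum, acc = 0-0 = 0
j=3,i=1: even sum, acc = 0+3 = 3
j=3,i=2: odd sum, acc = 3-2 = 1
j=4,i=0: even sum, acc = 1+0 = 1
j=4,i=1: odd sum, acc = 1-1 = 0
j=4,i=2: even sum, acc = 0+8 = 8
j=5,i=0: odd sum, acc = 8-0 = 8
j=5,i=1: even sum, acc = 8+5 = 13
j=5,i=2: odd sum, acc = 13-2 = 11
j=6,i=0: even sum, acc = 11+0 = 11
j=6,i=1: odd sum, acc = 11-1 = 10
j=6,i=2: even sum, acc = 10+12 = 22
j=7,i=0: odd sum, acc = 22-0 = 22
j=7,i=1: even sum, acc = 22+7 = 29
j=7,i=2: odd sum, acc = 29-2 = 27

27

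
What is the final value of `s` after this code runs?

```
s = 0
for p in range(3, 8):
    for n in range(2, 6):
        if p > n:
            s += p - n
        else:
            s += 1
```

p=3,n=2: 3>2, s = 0+1 = 1
p=3,n=3: not 3>3, s = 1+1 = 2
p=3,n=4: not 3>4, s = 2+1 = 3
p=3,n=5: not 3>5, s = 3+1 = 4
p=4,n=2: 4>2, s = 4+2 = 6
p=4,n=3: 4>3, s = 6+1 = 7
p=4,n=4: not 4>4, s = 7+1 = 8
p=4,n=5: not 4>5, s = 8+1 = 9
p=5,n=2: 5>2, s = 9+3 = 12
p=5,n=3: 5>3, s = 12+2 = 14
p=5,n=4: 5>4, s = 14+1 = 15
p=5,n=5: not 5>5, s = 15+1 = 16
p=6,n=2: 6>2, s = 16+4 = 20
p=6,n=3: 6>3, s = 20+3 = 23
p=6,n=4: 6>4, s = 23+2 = 25
p=6,n=5: 6>5, s = 25+1 = 26
p=7,n=2: 7>2, s = 26+5 = 31
p=7,n=3: 7>3, s = 31+4 = 35
p=7,n=4: 7>4, s = 35+3 = 38
p=7,n=5: 7>5, s = 38+2 = 40

40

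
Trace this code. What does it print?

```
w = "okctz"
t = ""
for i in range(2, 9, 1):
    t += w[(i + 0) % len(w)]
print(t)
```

i=2: add w[2]='c' → 'c'
i=3: add w[3]='t' → 'ct'
i=4: add w[4]='z' → 'ctz'
i=5: add w[0]='o' → 'ctzo'
i=6: add w[1]='k' → 'ctzok'
i=7: add w[2]='c' → 'ctzokc'
i=8: add w[3]='t' → 'ctzokct'

ctzokct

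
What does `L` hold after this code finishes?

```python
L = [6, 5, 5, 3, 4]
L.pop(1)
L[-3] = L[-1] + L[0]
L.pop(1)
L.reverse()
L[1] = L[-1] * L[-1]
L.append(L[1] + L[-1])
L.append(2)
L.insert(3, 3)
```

pop(1) removes 5 → [6, 5, 3, 4]
L[-3] = L[-1]+L[0] = 4+6 = 10 → [6, 10, 3, 4]
pop(1) removes 10 → [6, 3, 4]
reverse → [4, 3, 6]
L[1] = L[-1]*L[-1] = 6*6 = 36 → [4, 36, 6]
append L[1]+L[-1] = 36+6 = 42 → [4, 36, 6, 42]
append 2 → [4, 36, 6, 42, 2]
insert 3 at 3 → [4, 36, 6, 3, 42, 2]

[4, 36, 6, 3, 42, 2]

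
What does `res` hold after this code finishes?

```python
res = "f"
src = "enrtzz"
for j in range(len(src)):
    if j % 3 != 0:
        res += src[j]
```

'fnrzz'

j=0: skip
j=1: add 'n' → 'fn'
j=2: add 'r' → 'fnr'
j=3: skip
j=4: add 'z' → 'fnrz'
j=5: add 'z' → 'fnrzz'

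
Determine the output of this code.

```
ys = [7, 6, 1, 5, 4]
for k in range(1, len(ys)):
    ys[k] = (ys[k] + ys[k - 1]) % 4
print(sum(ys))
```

k=1: ys[1] = (6+7)%4 = 1 → [7, 1, 1, 5, 4]
k=2: ys[2] = (1+1)%4 = 2 → [7, 1, 2, 5, 4]
k=3: ys[3] = (5+2)%4 = 3 → [7, 1, 2, 3, 4]
k=4: ys[4] = (4+3)%4 = 3 → [7, 1, 2, 3, 3]
sum = 16

16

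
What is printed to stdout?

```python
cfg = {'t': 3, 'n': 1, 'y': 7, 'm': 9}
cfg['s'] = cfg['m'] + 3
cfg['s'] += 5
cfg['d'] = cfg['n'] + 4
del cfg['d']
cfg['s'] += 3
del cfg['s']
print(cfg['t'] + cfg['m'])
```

cfg['s'] = cfg['m']+3 = 12 → {'t': 3, 'n': 1, 'y': 7, 'm': 9, 's': 12}
cfg['s'] = 12+5 = 17 → {'t': 3, 'n': 1, 'y': 7, 'm': 9, 's': 17}
cfg['d'] = cfg['n']+4 = 5 → {'t': 3, 'n': 1, 'y': 7, 'm': 9, 's': 17, 'd': 5}
del 'd' → {'t': 3, 'n': 1, 'y': 7, 'm': 9, 's': 17}
cfg['s'] = 17+3 = 20 → {'t': 3, 'n': 1, 'y': 7, 'm': 9, 's': 20}
del 's' → {'t': 3, 'n': 1, 'y': 7, 'm': 9}
cfg['t']+cfg['m'] = 3+9 = 12

12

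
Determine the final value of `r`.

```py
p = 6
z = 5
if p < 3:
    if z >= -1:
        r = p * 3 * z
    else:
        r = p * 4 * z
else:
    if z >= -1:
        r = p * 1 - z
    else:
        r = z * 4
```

p=6, z=5
p < 3 is False; z >= -1 is True
→ r = p * 1 - z = 1

1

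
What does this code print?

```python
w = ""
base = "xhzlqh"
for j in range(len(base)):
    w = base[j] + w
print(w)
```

hqlzhx

j=0: prepend 'x' → 'x'
j=1: prepend 'h' → 'hx'
j=2: prepend 'z' → 'zhx'
j=3: prepend 'l' → 'lzhx'
j=4: prepend 'q' → 'qlzhx'
j=5: prepend 'h' → 'hqlzhx'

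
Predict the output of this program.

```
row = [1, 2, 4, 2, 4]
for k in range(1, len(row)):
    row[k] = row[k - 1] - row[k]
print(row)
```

[1, -1, -5, -7, -11]

k=1: row[1] = 1-2 = -1 → [1, -1, 4, 2, 4]
k=2: row[2] = (-1)-4 = -5 → [1, -1, -5, 2, 4]
k=3: row[3] = (-5)-2 = -7 → [1, -1, -5, -7, 4]
k=4: row[4] = (-7)-4 = -11 → [1, -1, -5, -7, -11]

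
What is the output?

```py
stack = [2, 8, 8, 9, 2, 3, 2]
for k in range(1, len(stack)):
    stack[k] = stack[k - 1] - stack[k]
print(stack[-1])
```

k=1: stack[1] = 2-8 = -6 → [2, -6, 8, 9, 2, 3, 2]
k=2: stack[2] = (-6)-8 = -14 → [2, -6, -14, 9, 2, 3, 2]
k=3: stack[3] = (-14)-9 = -23 → [2, -6, -14, -23, 2, 3, 2]
k=4: stack[4] = (-23)-2 = -25 → [2, -6, -14, -23, -25, 3, 2]
k=5: stack[5] = (-25)-3 = -28 → [2, -6, -14, -23, -25, -28, 2]
k=6: stack[6] = (-28)-2 = -30 → [2, -6, -14, -23, -25, -28, -30]

-30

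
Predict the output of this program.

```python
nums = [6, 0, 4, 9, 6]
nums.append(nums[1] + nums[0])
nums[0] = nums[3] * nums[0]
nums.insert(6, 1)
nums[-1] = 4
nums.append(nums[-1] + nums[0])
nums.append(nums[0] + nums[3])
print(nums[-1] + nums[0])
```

append nums[1]+nums[0] = 0+6 = 6 → [6, 0, 4, 9, 6, 6]
nums[0] = nums[3]*nums[0] = 9*6 = 54 → [54, 0, 4, 9, 6, 6]
insert 1 at 6 → [54, 0, 4, 9, 6, 6, 1]
nums[-1] = 4 → [54, 0, 4, 9, 6, 6, 4]
append nums[-1]+nums[0] = 4+54 = 58 → [54, 0, 4, 9, 6, 6, 4, 58]
append nums[0]+nums[3] = 54+9 = 63 → [54, 0, 4, 9, 6, 6, 4, 58, 63]
nums[-1]+nums[0] = 63+54 = 117

117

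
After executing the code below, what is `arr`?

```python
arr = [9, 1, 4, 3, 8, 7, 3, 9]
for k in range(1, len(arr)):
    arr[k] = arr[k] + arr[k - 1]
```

k=1: arr[1] = 1+9 = 10 → [9, 10, 4, 3, 8, 7, 3, 9]
k=2: arr[2] = 4+10 = 14 → [9, 10, 14, 3, 8, 7, 3, 9]
k=3: arr[3] = 3+14 = 17 → [9, 10, 14, 17, 8, 7, 3, 9]
k=4: arr[4] = 8+17 = 25 → [9, 10, 14, 17, 25, 7, 3, 9]
k=5: arr[5] = 7+25 = 32 → [9, 10, 14, 17, 25, 32, 3, 9]
k=6: arr[6] = 3+32 = 35 → [9, 10, 14, 17, 25, 32, 35, 9]
k=7: arr[7] = 9+35 = 44 → [9, 10, 14, 17, 25, 32, 35, 44]

[9, 10, 14, 17, 25, 32, 35, 44]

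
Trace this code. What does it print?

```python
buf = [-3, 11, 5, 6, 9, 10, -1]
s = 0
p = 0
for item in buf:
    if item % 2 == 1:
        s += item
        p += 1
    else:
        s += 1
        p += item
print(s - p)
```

item=-3: odd, s = 0+(-3) = -3; p=1
item=11: odd, s = (-3)+11 = 8; p=2
item=5: odd, s = 8+5 = 13; p=3
item=6: not odd, s = 13+1 = 14; p=9
item=9: odd, s = 14+9 = 23; p=10
item=10: not odd, s = 23+1 = 24; p=20
item=-1: odd, s = 24+(-1) = 23; p=21
s-p = 23-21 = 2

2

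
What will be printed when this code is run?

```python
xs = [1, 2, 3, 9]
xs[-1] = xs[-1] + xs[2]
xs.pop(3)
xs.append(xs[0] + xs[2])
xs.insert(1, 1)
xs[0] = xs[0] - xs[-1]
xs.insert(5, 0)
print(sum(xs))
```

xs[-1] = xs[-1]+xs[2] = 9+3 = 12 → [1, 2, 3, 12]
pop(3) removes 12 → [1, 2, 3]
append xs[0]+xs[2] = 1+3 = 4 → [1, 2, 3, 4]
insert 1 at 1 → [1, 1, 2, 3, 4]
xs[0] = xs[0]-xs[-1] = 1-4 = -3 → [-3, 1, 2, 3, 4]
insert 0 at 5 → [-3, 1, 2, 3, 4, 0]
sum = 7

7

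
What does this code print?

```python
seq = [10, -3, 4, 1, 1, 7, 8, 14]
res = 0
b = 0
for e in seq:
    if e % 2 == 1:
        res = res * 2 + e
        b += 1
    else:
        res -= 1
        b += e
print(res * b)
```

-1480

e=10: not odd, res = 0-1 = -1; b=10
e=-3: odd, res = (-1)*2+(-3) = -5; b=11
e=4: not odd, res = (-5)-1 = -6; b=15
e=1: odd, res = (-6)*2+1 = -11; b=16
e=1: odd, res = (-11)*2+1 = -21; b=17
e=7: odd, res = (-21)*2+7 = -35; b=18
e=8: not odd, res = (-35)-1 = -36; b=26
e=14: not odd, res = (-36)-1 = -37; b=40
res*b = (-37)*40 = -1480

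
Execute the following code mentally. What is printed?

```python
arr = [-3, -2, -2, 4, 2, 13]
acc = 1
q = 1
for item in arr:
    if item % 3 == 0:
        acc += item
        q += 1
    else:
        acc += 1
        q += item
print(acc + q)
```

item=-3: %3==0, acc = 1+(-3) = -2; q=2
item=-2: not %3==0, acc = (-2)+1 = -1; q=0
item=-2: not %3==0, acc = (-1)+1 = 0; q=-2
item=4: not %3==0, acc = 0+1 = 1; q=2
item=2: not %3==0, acc = 1+1 = 2; q=4
item=13: not %3==0, acc = 2+1 = 3; q=17
acc+q = 3+17 = 20

20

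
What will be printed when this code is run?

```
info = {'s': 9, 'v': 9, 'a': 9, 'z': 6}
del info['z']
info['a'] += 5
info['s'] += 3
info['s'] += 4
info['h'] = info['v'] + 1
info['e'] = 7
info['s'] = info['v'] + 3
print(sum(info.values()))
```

del 'z' → {'s': 9, 'v': 9, 'a': 9}
info['a'] = 9+5 = 14 → {'s': 9, 'v': 9, 'a': 14}
info['s'] = 9+3 = 12 → {'s': 12, 'v': 9, 'a': 14}
info['s'] = 12+4 = 16 → {'s': 16, 'v': 9, 'a': 14}
info['h'] = info['v']+1 = 10 → {'s': 16, 'v': 9, 'a': 14, 'h': 10}
info['e'] = 7 → {'s': 16, 'v': 9, 'a': 14, 'h': 10, 'e': 7}
info['s'] = info['v']+3 = 12 → {'s': 12, 'v': 9, 'a': 14, 'h': 10, 'e': 7}
sum of values = 52

52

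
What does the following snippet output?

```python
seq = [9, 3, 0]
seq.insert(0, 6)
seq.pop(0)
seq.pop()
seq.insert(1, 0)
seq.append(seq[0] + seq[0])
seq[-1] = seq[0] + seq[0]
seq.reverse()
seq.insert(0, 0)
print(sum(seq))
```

30

insert 6 at 0 → [6, 9, 3, 0]
pop(0) removes 6 → [9, 3, 0]
pop() removes 0 → [9, 3]
insert 0 at 1 → [9, 0, 3]
append seq[0]+seq[0] = 9+9 = 18 → [9, 0, 3, 18]
seq[-1] = seq[0]+seq[0] = 9+9 = 18 → [9, 0, 3, 18]
reverse → [18, 3, 0, 9]
insert 0 at 0 → [0, 18, 3, 0, 9]
sum = 30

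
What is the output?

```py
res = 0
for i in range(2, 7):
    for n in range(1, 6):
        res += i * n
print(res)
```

300

i=2,n=1: res = 0+2 = 2
i=2,n=2: res = 2+4 = 6
i=2,n=3: res = 6+6 = 12
i=2,n=4: res = 12+8 = 20
i=2,n=5: res = 20+10 = 30
i=3,n=1: res = 30+3 = 33
i=3,n=2: res = 33+6 = 39
i=3,n=3: res = 39+9 = 48
i=3,n=4: res = 48+12 = 60
i=3,n=5: res = 60+15 = 75
i=4,n=1: res = 75+4 = 79
i=4,n=2: res = 79+8 = 87
i=4,n=3: res = 87+12 = 99
i=4,n=4: res = 99+16 = 115
i=4,n=5: res = 115+20 = 135
i=5,n=1: res = 135+5 = 140
i=5,n=2: res = 140+10 = 150
i=5,n=3: res = 150+15 = 165
i=5,n=4: res = 165+20 = 185
i=5,n=5: res = 185+25 = 210
i=6,n=1: res = 210+6 = 216
i=6,n=2: res = 216+12 = 228
i=6,n=3: res = 228+18 = 246
i=6,n=4: res = 246+24 = 270
i=6,n=5: res = 270+30 = 300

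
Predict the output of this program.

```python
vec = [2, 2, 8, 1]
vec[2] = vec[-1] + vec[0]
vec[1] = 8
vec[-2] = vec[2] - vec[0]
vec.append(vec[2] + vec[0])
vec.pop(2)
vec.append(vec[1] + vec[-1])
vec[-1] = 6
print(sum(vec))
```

20

vec[2] = vec[-1]+vec[0] = 1+2 = 3 → [2, 2, 3, 1]
vec[1] = 8 → [2, 8, 3, 1]
vec[-2] = vec[2]-vec[0] = 3-2 = 1 → [2, 8, 1, 1]
append vec[2]+vec[0] = 1+2 = 3 → [2, 8, 1, 1, 3]
pop(2) removes 1 → [2, 8, 1, 3]
append vec[1]+vec[-1] = 8+3 = 11 → [2, 8, 1, 3, 11]
vec[-1] = 6 → [2, 8, 1, 3, 6]
sum = 20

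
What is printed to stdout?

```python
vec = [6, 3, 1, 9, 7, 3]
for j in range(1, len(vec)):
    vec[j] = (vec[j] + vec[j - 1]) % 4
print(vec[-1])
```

1

j=1: vec[1] = (3+6)%4 = 1 → [6, 1, 1, 9, 7, 3]
j=2: vec[2] = (1+1)%4 = 2 → [6, 1, 2, 9, 7, 3]
j=3: vec[3] = (9+2)%4 = 3 → [6, 1, 2, 3, 7, 3]
j=4: vec[4] = (7+3)%4 = 2 → [6, 1, 2, 3, 2, 3]
j=5: vec[5] = (3+2)%4 = 1 → [6, 1, 2, 3, 2, 1]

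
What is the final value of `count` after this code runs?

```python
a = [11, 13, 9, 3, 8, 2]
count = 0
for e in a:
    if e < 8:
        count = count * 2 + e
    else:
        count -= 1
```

e=11: not <8, count = 0-1 = -1
e=13: not <8, count = (-1)-1 = -2
e=9: not <8, count = (-2)-1 = -3
e=3: <8, count = (-3)*2+3 = -3
e=8: not <8, count = (-3)-1 = -4
e=2: <8, count = (-4)*2+2 = -6

-6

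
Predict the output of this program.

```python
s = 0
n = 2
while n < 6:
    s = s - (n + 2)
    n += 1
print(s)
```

-22

n=2: s = 0-4 = -4
n=3: s = (-4)-5 = -9
n=4: s = (-9)-6 = -15
n=5: s = (-15)-7 = -22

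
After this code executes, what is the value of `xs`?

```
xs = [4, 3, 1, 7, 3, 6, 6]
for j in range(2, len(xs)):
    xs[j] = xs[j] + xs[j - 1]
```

j=2: xs[2] = 1+3 = 4 → [4, 3, 4, 7, 3, 6, 6]
j=3: xs[3] = 7+4 = 11 → [4, 3, 4, 11, 3, 6, 6]
j=4: xs[4] = 3+11 = 14 → [4, 3, 4, 11, 14, 6, 6]
j=5: xs[5] = 6+14 = 20 → [4, 3, 4, 11, 14, 20, 6]
j=6: xs[6] = 6+20 = 26 → [4, 3, 4, 11, 14, 20, 26]

[4, 3, 4, 11, 14, 20, 26]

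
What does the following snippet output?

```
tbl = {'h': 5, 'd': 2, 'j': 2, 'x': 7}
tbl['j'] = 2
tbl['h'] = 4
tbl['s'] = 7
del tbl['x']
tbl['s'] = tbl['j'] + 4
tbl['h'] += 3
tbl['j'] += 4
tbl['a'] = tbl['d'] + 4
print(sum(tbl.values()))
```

27

tbl['j'] = 2 → {'h': 5, 'd': 2, 'j': 2, 'x': 7}
tbl['h'] = 4 → {'h': 4, 'd': 2, 'j': 2, 'x': 7}
tbl['s'] = 7 → {'h': 4, 'd': 2, 'j': 2, 'x': 7, 's': 7}
del 'x' → {'h': 4, 'd': 2, 'j': 2, 's': 7}
tbl['s'] = tbl['j']+4 = 6 → {'h': 4, 'd': 2, 'j': 2, 's': 6}
tbl['h'] = 4+3 = 7 → {'h': 7, 'd': 2, 'j': 2, 's': 6}
tbl['j'] = 2+4 = 6 → {'h': 7, 'd': 2, 'j': 6, 's': 6}
tbl['a'] = tbl['d']+4 = 6 → {'h': 7, 'd': 2, 'j': 6, 's': 6, 'a': 6}
sum of values = 27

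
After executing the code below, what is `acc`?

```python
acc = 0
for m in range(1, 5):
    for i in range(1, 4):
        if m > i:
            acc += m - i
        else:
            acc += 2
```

22

m=1,i=1: not 1>1, acc = 0+2 = 2
m=1,i=2: not 1>2, acc = 2+2 = 4
m=1,i=3: not 1>3, acc = 4+2 = 6
m=2,i=1: 2>1, acc = 6+1 = 7
m=2,i=2: not 2>2, acc = 7+2 = 9
m=2,i=3: not 2>3, acc = 9+2 = 11
m=3,i=1: 3>1, acc = 11+2 = 13
m=3,i=2: 3>2, acc = 13+1 = 14
m=3,i=3: not 3>3, acc = 14+2 = 16
m=4,i=1: 4>1, acc = 16+3 = 19
m=4,i=2: 4>2, acc = 19+2 = 21
m=4,i=3: 4>3, acc = 21+1 = 22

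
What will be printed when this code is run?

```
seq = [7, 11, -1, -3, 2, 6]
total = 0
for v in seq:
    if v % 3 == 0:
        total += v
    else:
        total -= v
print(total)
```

v=7: not %3==0, total = 0-7 = -7
v=11: not %3==0, total = (-7)-11 = -18
v=-1: not %3==0, total = (-18)-(-1) = -17
v=-3: %3==0, total = (-17)+(-3) = -20
v=2: not %3==0, total = (-20)-2 = -22
v=6: %3==0, total = (-22)+6 = -16

-16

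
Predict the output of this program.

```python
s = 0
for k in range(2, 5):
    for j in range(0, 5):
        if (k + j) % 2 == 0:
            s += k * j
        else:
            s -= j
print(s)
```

k=2,j=0: even sum, s = 0+0 = 0
k=2,j=1: odd sum, s = 0-1 = -1
k=2,j=2: even sum, s = (-1)+4 = 3
k=2,j=3: odd sum, s = 3-3 = 0
k=2,j=4: even sum, s = 0+8 = 8
k=3,j=0: odd sum, s = 8-0 = 8
k=3,j=1: even sum, s = 8+3 = 11
k=3,j=2: odd sum, s = 11-2 = 9
k=3,j=3: even sum, s = 9+9 = 18
k=3,j=4: odd sum, s = 18-4 = 14
k=4,j=0: even sum, s = 14+0 = 14
k=4,j=1: odd sum, s = 14-1 = 13
k=4,j=2: even sum, s = 13+8 = 21
k=4,j=3: odd sum, s = 21-3 = 18
k=4,j=4: even sum, s = 18+16 = 34

34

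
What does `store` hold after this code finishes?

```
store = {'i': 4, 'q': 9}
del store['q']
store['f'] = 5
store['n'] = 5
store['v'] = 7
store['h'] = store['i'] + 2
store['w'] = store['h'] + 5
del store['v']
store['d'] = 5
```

{'i': 4, 'f': 5, 'n': 5, 'h': 6, 'w': 11, 'd': 5}

del 'q' → {'i': 4}
store['f'] = 5 → {'i': 4, 'f': 5}
store['n'] = 5 → {'i': 4, 'f': 5, 'n': 5}
store['v'] = 7 → {'i': 4, 'f': 5, 'n': 5, 'v': 7}
store['h'] = store['i']+2 = 6 → {'i': 4, 'f': 5, 'n': 5, 'v': 7, 'h': 6}
store['w'] = store['h']+5 = 11 → {'i': 4, 'f': 5, 'n': 5, 'v': 7, 'h': 6, 'w': 11}
del 'v' → {'i': 4, 'f': 5, 'n': 5, 'h': 6, 'w': 11}
store['d'] = 5 → {'i': 4, 'f': 5, 'n': 5, 'h': 6, 'w': 11, 'd': 5}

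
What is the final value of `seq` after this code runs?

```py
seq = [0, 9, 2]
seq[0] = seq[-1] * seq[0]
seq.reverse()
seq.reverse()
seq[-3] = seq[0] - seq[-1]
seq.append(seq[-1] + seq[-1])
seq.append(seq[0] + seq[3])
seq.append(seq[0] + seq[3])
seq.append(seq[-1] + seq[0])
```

seq[0] = seq[-1]*seq[0] = 2*0 = 0 → [0, 9, 2]
reverse → [2, 9, 0]
reverse → [0, 9, 2]
seq[-3] = seq[0]-seq[-1] = 0-2 = -2 → [-2, 9, 2]
append seq[-1]+seq[-1] = 2+2 = 4 → [-2, 9, 2, 4]
append seq[0]+seq[3] = (-2)+4 = 2 → [-2, 9, 2, 4, 2]
append seq[0]+seq[3] = (-2)+4 = 2 → [-2, 9, 2, 4, 2, 2]
append seq[-1]+seq[0] = 2+(-2) = 0 → [-2, 9, 2, 4, 2, 2, 0]

[-2, 9, 2, 4, 2, 2, 0]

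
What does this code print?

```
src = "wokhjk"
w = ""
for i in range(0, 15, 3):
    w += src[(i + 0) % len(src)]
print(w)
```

i=0: add src[0]='w' → 'w'
i=3: add src[3]='h' → 'wh'
i=6: add src[0]='w' → 'whw'
i=9: add src[3]='h' → 'whwh'
i=12: add src[0]='w' → 'whwhw'

whwhw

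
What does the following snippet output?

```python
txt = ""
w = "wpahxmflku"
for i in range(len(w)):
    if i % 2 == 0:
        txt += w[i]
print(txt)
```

waxfk

i=0: add 'w' → 'w'
i=1: skip
i=2: add 'a' → 'wa'
i=3: skip
i=4: add 'x' → 'wax'
i=5: skip
i=6: add 'f' → 'waxf'
i=7: skip
i=8: add 'k' → 'waxfk'
i=9: skip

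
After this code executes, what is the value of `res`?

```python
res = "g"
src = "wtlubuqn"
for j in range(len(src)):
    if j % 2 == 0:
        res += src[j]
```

j=0: add 'w' → 'gw'
j=1: skip
j=2: add 'l' → 'gwl'
j=3: skip
j=4: add 'b' → 'gwlb'
j=5: skip
j=6: add 'q' → 'gwlbq'
j=7: skip

'gwlbq'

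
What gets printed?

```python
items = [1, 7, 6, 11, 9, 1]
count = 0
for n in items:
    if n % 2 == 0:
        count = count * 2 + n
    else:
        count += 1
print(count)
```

n=1: not even, count = 0+1 = 1
n=7: not even, count = 1+1 = 2
n=6: even, count = 2*2+6 = 10
n=11: not even, count = 10+1 = 11
n=9: not even, count = 11+1 = 12
n=1: not even, count = 12+1 = 13

13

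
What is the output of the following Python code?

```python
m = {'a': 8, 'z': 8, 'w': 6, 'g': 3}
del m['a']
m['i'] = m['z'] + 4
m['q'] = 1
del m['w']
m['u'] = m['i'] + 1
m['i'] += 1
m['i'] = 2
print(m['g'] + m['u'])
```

del 'a' → {'z': 8, 'w': 6, 'g': 3}
m['i'] = m['z']+4 = 12 → {'z': 8, 'w': 6, 'g': 3, 'i': 12}
m['q'] = 1 → {'z': 8, 'w': 6, 'g': 3, 'i': 12, 'q': 1}
del 'w' → {'z': 8, 'g': 3, 'i': 12, 'q': 1}
m['u'] = m['i']+1 = 13 → {'z': 8, 'g': 3, 'i': 12, 'q': 1, 'u': 13}
m['i'] = 12+1 = 13 → {'z': 8, 'g': 3, 'i': 13, 'q': 1, 'u': 13}
m['i'] = 2 → {'z': 8, 'g': 3, 'i': 2, 'q': 1, 'u': 13}
m['g']+m['u'] = 3+13 = 16

16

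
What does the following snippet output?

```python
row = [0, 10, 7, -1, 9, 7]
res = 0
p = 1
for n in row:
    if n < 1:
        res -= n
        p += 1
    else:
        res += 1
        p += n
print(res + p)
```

n=0: <1, res = 0-0 = 0; p=2
n=10: not <1, res = 0+1 = 1; p=12
n=7: not <1, res = 1+1 = 2; p=19
n=-1: <1, res = 2-(-1) = 3; p=20
n=9: not <1, res = 3+1 = 4; p=29
n=7: not <1, res = 4+1 = 5; p=36
res+p = 5+36 = 41

41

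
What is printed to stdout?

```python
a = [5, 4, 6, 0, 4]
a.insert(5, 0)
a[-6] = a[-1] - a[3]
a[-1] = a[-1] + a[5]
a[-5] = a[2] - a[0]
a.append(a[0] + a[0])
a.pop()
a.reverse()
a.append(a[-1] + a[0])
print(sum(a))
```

16

insert 0 at 5 → [5, 4, 6, 0, 4, 0]
a[-6] = a[-1]-a[3] = 0-0 = 0 → [0, 4, 6, 0, 4, 0]
a[-1] = a[-1]+a[5] = 0+0 = 0 → [0, 4, 6, 0, 4, 0]
a[-5] = a[2]-a[0] = 6-0 = 6 → [0, 6, 6, 0, 4, 0]
append a[0]+a[0] = 0+0 = 0 → [0, 6, 6, 0, 4, 0, 0]
pop() removes 0 → [0, 6, 6, 0, 4, 0]
reverse → [0, 4, 0, 6, 6, 0]
append a[-1]+a[0] = 0+0 = 0 → [0, 4, 0, 6, 6, 0, 0]
sum = 16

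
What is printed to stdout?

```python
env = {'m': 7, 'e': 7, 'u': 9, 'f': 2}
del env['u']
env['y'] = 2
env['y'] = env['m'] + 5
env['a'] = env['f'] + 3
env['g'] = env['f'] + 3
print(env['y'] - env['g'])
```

del 'u' → {'m': 7, 'e': 7, 'f': 2}
env['y'] = 2 → {'m': 7, 'e': 7, 'f': 2, 'y': 2}
env['y'] = env['m']+5 = 12 → {'m': 7, 'e': 7, 'f': 2, 'y': 12}
env['a'] = env['f']+3 = 5 → {'m': 7, 'e': 7, 'f': 2, 'y': 12, 'a': 5}
env['g'] = env['f']+3 = 5 → {'m': 7, 'e': 7, 'f': 2, 'y': 12, 'a': 5, 'g': 5}
env['y']-env['g'] = 12-5 = 7

7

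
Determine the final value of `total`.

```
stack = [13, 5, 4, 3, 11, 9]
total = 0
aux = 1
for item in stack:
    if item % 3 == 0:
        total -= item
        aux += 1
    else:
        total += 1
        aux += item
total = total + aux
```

28

item=13: not %3==0, total = 0+1 = 1; aux=14
item=5: not %3==0, total = 1+1 = 2; aux=19
item=4: not %3==0, total = 2+1 = 3; aux=23
item=3: %3==0, total = 3-3 = 0; aux=24
item=11: not %3==0, total = 0+1 = 1; aux=35
item=9: %3==0, total = 1-9 = -8; aux=36
total+aux = (-8)+36 = 28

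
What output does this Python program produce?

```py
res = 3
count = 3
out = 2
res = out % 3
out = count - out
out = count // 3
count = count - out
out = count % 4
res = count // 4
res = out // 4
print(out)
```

res = 2%3 = 2
out = 3-2 = 1
out = 3//3 = 1
count = 3-1 = 2
out = 2%4 = 2
res = 2//4 = 0
res = 2//4 = 0

2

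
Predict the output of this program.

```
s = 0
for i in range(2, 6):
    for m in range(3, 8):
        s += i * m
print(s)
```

i=2,m=3: s = 0+6 = 6
i=2,m=4: s = 6+8 = 14
i=2,m=5: s = 14+10 = 24
i=2,m=6: s = 24+12 = 36
i=2,m=7: s = 36+14 = 50
i=3,m=3: s = 50+9 = 59
i=3,m=4: s = 59+12 = 71
i=3,m=5: s = 71+15 = 86
i=3,m=6: s = 86+18 = 104
i=3,m=7: s = 104+21 = 125
i=4,m=3: s = 125+12 = 137
i=4,m=4: s = 137+16 = 153
i=4,m=5: s = 153+20 = 173
i=4,m=6: s = 173+24 = 197
i=4,m=7: s = 197+28 = 225
i=5,m=3: s = 225+15 = 240
i=5,m=4: s = 240+20 = 260
i=5,m=5: s = 260+25 = 285
i=5,m=6: s = 285+30 = 315
i=5,m=7: s = 315+35 = 350

350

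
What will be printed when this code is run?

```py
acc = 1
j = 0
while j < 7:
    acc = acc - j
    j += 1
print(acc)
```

-20

j=0: acc = 1-0 = 1
j=1: acc = 1-1 = 0
j=2: acc = 0-2 = -2
j=3: acc = (-2)-3 = -5
j=4: acc = (-5)-4 = -9
j=5: acc = (-9)-5 = -14
j=6: acc = (-14)-6 = -20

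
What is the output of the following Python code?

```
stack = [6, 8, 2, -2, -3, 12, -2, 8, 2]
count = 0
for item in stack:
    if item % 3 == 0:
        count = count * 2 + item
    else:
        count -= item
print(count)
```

item=6: %3==0, count = 0*2+6 = 6
item=8: not %3==0, count = 6-8 = -2
item=2: not %3==0, count = (-2)-2 = -4
item=-2: not %3==0, count = (-4)-(-2) = -2
item=-3: %3==0, count = (-2)*2+(-3) = -7
item=12: %3==0, count = (-7)*2+12 = -2
item=-2: not %3==0, count = (-2)-(-2) = 0
item=8: not %3==0, count = 0-8 = -8
item=2: not %3==0, count = (-8)-2 = -10

-10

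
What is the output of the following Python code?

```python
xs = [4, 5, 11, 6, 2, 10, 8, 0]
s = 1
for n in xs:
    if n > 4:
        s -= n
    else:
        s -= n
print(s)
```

-45

n=4: not >4, s = 1-4 = -3
n=5: >4, s = (-3)-5 = -8
n=11: >4, s = (-8)-11 = -19
n=6: >4, s = (-19)-6 = -25
n=2: not >4, s = (-25)-2 = -27
n=10: >4, s = (-27)-10 = -37
n=8: >4, s = (-37)-8 = -45
n=0: not >4, s = (-45)-0 = -45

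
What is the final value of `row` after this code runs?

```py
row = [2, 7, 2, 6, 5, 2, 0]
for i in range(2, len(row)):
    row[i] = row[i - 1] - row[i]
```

i=2: row[2] = 7-2 = 5 → [2, 7, 5, 6, 5, 2, 0]
i=3: row[3] = 5-6 = -1 → [2, 7, 5, -1, 5, 2, 0]
i=4: row[4] = (-1)-5 = -6 → [2, 7, 5, -1, -6, 2, 0]
i=5: row[5] = (-6)-2 = -8 → [2, 7, 5, -1, -6, -8, 0]
i=6: row[6] = (-8)-0 = -8 → [2, 7, 5, -1, -6, -8, -8]

[2, 7, 5, -1, -6, -8, -8]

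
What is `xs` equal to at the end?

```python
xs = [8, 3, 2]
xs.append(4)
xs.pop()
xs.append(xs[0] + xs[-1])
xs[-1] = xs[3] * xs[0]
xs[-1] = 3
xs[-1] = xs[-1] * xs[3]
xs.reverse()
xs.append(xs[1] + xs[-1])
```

append 4 → [8, 3, 2, 4]
pop() removes 4 → [8, 3, 2]
append xs[0]+xs[-1] = 8+2 = 10 → [8, 3, 2, 10]
xs[-1] = xs[3]*xs[0] = 10*8 = 80 → [8, 3, 2, 80]
xs[-1] = 3 → [8, 3, 2, 3]
xs[-1] = xs[-1]*xs[3] = 3*3 = 9 → [8, 3, 2, 9]
reverse → [9, 2, 3, 8]
append xs[1]+xs[-1] = 2+8 = 10 → [9, 2, 3, 8, 10]

[9, 2, 3, 8, 10]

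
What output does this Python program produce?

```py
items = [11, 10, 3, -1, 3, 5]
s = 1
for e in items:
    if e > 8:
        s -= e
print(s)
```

-20

e=11: >8, s = 1-11 = -10
e=10: >8, s = (-10)-10 = -20
e=3: not >8
e=-1: not >8
e=3: not >8
e=5: not >8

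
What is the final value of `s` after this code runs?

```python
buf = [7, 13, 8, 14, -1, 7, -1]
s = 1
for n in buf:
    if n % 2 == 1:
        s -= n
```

-24

n=7: odd, s = 1-7 = -6
n=13: odd, s = (-6)-13 = -19
n=8: not odd
n=14: not odd
n=-1: odd, s = (-19)-(-1) = -18
n=7: odd, s = (-18)-7 = -25
n=-1: odd, s = (-25)-(-1) = -24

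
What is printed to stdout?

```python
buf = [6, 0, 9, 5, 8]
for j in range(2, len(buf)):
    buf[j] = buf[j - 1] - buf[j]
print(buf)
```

[6, 0, -9, -14, -22]

j=2: buf[2] = 0-9 = -9 → [6, 0, -9, 5, 8]
j=3: buf[3] = (-9)-5 = -14 → [6, 0, -9, -14, 8]
j=4: buf[4] = (-14)-8 = -22 → [6, 0, -9, -14, -22]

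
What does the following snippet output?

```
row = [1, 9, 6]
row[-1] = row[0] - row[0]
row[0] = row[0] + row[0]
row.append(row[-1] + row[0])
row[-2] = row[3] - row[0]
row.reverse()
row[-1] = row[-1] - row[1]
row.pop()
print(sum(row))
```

row[-1] = row[0]-row[0] = 1-1 = 0 → [1, 9, 0]
row[0] = row[0]+row[0] = 1+1 = 2 → [2, 9, 0]
append row[-1]+row[0] = 0+2 = 2 → [2, 9, 0, 2]
row[-2] = row[3]-row[0] = 2-2 = 0 → [2, 9, 0, 2]
reverse → [2, 0, 9, 2]
row[-1] = row[-1]-row[1] = 2-0 = 2 → [2, 0, 9, 2]
pop() removes 2 → [2, 0, 9]
sum = 11

11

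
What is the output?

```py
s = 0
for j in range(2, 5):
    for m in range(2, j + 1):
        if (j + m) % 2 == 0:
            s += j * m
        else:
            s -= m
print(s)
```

32

j=2,m=2: even sum, s = 0+4 = 4
j=3,m=2: odd sum, s = 4-2 = 2
j=3,m=3: even sum, s = 2+9 = 11
j=4,m=2: even sum, s = 11+8 = 19
j=4,m=3: odd sum, s = 19-3 = 16
j=4,m=4: even sum, s = 16+16 = 32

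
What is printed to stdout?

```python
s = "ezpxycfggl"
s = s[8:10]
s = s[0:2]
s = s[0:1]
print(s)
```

g

slice [8:10] → 'gl'
slice [0:2] → 'gl'
slice [0:1] → 'g'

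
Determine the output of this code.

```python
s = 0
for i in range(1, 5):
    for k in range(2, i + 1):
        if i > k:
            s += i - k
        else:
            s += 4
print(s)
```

16

i=2,k=2: not 2>2, s = 0+4 = 4
i=3,k=2: 3>2, s = 4+1 = 5
i=3,k=3: not 3>3, s = 5+4 = 9
i=4,k=2: 4>2, s = 9+2 = 11
i=4,k=3: 4>3, s = 11+1 = 12
i=4,k=4: not 4>4, s = 12+4 = 16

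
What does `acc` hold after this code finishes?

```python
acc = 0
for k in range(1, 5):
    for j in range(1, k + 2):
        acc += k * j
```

105

k=1,j=1: acc = 0+1 = 1
k=1,j=2: acc = 1+2 = 3
k=2,j=1: acc = 3+2 = 5
k=2,j=2: acc = 5+4 = 9
k=2,j=3: acc = 9+6 = 15
k=3,j=1: acc = 15+3 = 18
k=3,j=2: acc = 18+6 = 24
k=3,j=3: acc = 24+9 = 33
k=3,j=4: acc = 33+12 = 45
k=4,j=1: acc = 45+4 = 49
k=4,j=2: acc = 49+8 = 57
k=4,j=3: acc = 57+12 = 69
k=4,j=4: acc = 69+16 = 85
k=4,j=5: acc = 85+20 = 105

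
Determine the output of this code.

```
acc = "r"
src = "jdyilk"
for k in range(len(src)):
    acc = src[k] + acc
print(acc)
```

k=0: prepend 'j' → 'jr'
k=1: prepend 'd' → 'djr'
k=2: prepend 'y' → 'ydjr'
k=3: prepend 'i' → 'iydjr'
k=4: prepend 'l' → 'liydjr'
k=5: prepend 'k' → 'kliydjr'

kliydjr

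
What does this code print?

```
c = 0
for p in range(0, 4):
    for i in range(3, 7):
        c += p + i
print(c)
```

96

p=0,i=3: c = 0+3 = 3
p=0,i=4: c = 3+4 = 7
p=0,i=5: c = 7+5 = 12
p=0,i=6: c = 12+6 = 18
p=1,i=3: c = 18+4 = 22
p=1,i=4: c = 22+5 = 27
p=1,i=5: c = 27+6 = 33
p=1,i=6: c = 33+7 = 40
p=2,i=3: c = 40+5 = 45
p=2,i=4: c = 45+6 = 51
p=2,i=5: c = 51+7 = 58
p=2,i=6: c = 58+8 = 66
p=3,i=3: c = 66+6 = 72
p=3,i=4: c = 72+7 = 79
p=3,i=5: c = 79+8 = 87
p=3,i=6: c = 87+9 = 96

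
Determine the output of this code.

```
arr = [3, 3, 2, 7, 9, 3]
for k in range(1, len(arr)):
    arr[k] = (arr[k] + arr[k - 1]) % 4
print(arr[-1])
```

3

k=1: arr[1] = (3+3)%4 = 2 → [3, 2, 2, 7, 9, 3]
k=2: arr[2] = (2+2)%4 = 0 → [3, 2, 0, 7, 9, 3]
k=3: arr[3] = (7+0)%4 = 3 → [3, 2, 0, 3, 9, 3]
k=4: arr[4] = (9+3)%4 = 0 → [3, 2, 0, 3, 0, 3]
k=5: arr[5] = (3+0)%4 = 3 → [3, 2, 0, 3, 0, 3]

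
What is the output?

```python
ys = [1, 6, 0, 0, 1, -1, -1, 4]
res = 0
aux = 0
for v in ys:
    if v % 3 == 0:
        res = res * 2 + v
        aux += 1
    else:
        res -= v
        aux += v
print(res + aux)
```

20

v=1: not %3==0, res = 0-1 = -1; aux=1
v=6: %3==0, res = (-1)*2+6 = 4; aux=2
v=0: %3==0, res = 4*2+0 = 8; aux=3
v=0: %3==0, res = 8*2+0 = 16; aux=4
v=1: not %3==0, res = 16-1 = 15; aux=5
v=-1: not %3==0, res = 15-(-1) = 16; aux=4
v=-1: not %3==0, res = 16-(-1) = 17; aux=3
v=4: not %3==0, res = 17-4 = 13; aux=7
res+aux = 13+7 = 20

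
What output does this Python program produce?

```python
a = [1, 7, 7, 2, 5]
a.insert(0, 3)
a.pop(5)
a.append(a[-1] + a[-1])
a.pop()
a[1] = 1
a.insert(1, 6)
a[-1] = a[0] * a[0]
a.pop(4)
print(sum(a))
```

26

insert 3 at 0 → [3, 1, 7, 7, 2, 5]
pop(5) removes 5 → [3, 1, 7, 7, 2]
append a[-1]+a[-1] = 2+2 = 4 → [3, 1, 7, 7, 2, 4]
pop() removes 4 → [3, 1, 7, 7, 2]
a[1] = 1 → [3, 1, 7, 7, 2]
insert 6 at 1 → [3, 6, 1, 7, 7, 2]
a[-1] = a[0]*a[0] = 3*3 = 9 → [3, 6, 1, 7, 7, 9]
pop(4) removes 7 → [3, 6, 1, 7, 9]
sum = 26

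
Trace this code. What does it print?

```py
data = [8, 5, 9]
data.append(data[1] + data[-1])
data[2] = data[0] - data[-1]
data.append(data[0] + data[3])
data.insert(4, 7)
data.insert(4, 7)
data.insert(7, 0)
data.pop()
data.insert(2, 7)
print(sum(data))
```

append data[1]+data[-1] = 5+9 = 14 → [8, 5, 9, 14]
data[2] = data[0]-data[-1] = 8-14 = -6 → [8, 5, -6, 14]
append data[0]+data[3] = 8+14 = 22 → [8, 5, -6, 14, 22]
insert 7 at 4 → [8, 5, -6, 14, 7, 22]
insert 7 at 4 → [8, 5, -6, 14, 7, 7, 22]
insert 0 at 7 → [8, 5, -6, 14, 7, 7, 22, 0]
pop() removes 0 → [8, 5, -6, 14, 7, 7, 22]
insert 7 at 2 → [8, 5, 7, -6, 14, 7, 7, 22]
sum = 64

64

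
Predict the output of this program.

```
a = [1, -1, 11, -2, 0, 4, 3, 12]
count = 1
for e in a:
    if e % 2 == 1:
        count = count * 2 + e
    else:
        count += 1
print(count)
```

52

e=1: odd, count = 1*2+1 = 3
e=-1: odd, count = 3*2+(-1) = 5
e=11: odd, count = 5*2+11 = 21
e=-2: not odd, count = 21+1 = 22
e=0: not odd, count = 22+1 = 23
e=4: not odd, count = 23+1 = 24
e=3: odd, count = 24*2+3 = 51
e=12: not odd, count = 51+1 = 52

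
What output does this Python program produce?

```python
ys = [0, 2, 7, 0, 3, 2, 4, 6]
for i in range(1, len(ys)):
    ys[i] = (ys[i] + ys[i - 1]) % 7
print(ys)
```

i=1: ys[1] = (2+0)%7 = 2 → [0, 2, 7, 0, 3, 2, 4, 6]
i=2: ys[2] = (7+2)%7 = 2 → [0, 2, 2, 0, 3, 2, 4, 6]
i=3: ys[3] = (0+2)%7 = 2 → [0, 2, 2, 2, 3, 2, 4, 6]
i=4: ys[4] = (3+2)%7 = 5 → [0, 2, 2, 2, 5, 2, 4, 6]
i=5: ys[5] = (2+5)%7 = 0 → [0, 2, 2, 2, 5, 0, 4, 6]
i=6: ys[6] = (4+0)%7 = 4 → [0, 2, 2, 2, 5, 0, 4, 6]
i=7: ys[7] = (6+4)%7 = 3 → [0, 2, 2, 2, 5, 0, 4, 3]

[0, 2, 2, 2, 5, 0, 4, 3]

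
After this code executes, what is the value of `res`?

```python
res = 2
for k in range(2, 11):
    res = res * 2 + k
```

k=2: res = 2*2+2 = 6
k=3: res = 6*2+3 = 15
k=4: res = 15*2+4 = 34
k=5: res = 34*2+5 = 73
k=6: res = 73*2+6 = 152
k=7: res = 152*2+7 = 311
k=8: res = 311*2+8 = 630
k=9: res = 630*2+9 = 1269
k=10: res = 1269*2+10 = 2548

2548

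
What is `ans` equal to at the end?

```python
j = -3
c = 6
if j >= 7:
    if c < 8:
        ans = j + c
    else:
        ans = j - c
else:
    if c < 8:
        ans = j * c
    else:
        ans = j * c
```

j=-3, c=6
j >= 7 is False; c < 8 is True
→ ans = j * c = -18

-18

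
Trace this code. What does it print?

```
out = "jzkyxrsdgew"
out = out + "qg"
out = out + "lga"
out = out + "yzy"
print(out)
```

jzkyxrsdgewqglgayzy

+ 'qg' → 'jzkyxrsdgewqg'
+ 'lga' → 'jzkyxrsdgewqglga'
+ 'yzy' → 'jzkyxrsdgewqglgayzy'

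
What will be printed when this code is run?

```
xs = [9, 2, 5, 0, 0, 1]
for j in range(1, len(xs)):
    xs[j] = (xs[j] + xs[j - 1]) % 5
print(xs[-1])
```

j=1: xs[1] = (2+9)%5 = 1 → [9, 1, 5, 0, 0, 1]
j=2: xs[2] = (5+1)%5 = 1 → [9, 1, 1, 0, 0, 1]
j=3: xs[3] = (0+1)%5 = 1 → [9, 1, 1, 1, 0, 1]
j=4: xs[4] = (0+1)%5 = 1 → [9, 1, 1, 1, 1, 1]
j=5: xs[5] = (1+1)%5 = 2 → [9, 1, 1, 1, 1, 2]

2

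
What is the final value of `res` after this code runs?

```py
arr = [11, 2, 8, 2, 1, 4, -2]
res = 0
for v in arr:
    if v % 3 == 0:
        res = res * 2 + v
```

v=11: not %3==0
v=2: not %3==0
v=8: not %3==0
v=2: not %3==0
v=1: not %3==0
v=4: not %3==0
v=-2: not %3==0

0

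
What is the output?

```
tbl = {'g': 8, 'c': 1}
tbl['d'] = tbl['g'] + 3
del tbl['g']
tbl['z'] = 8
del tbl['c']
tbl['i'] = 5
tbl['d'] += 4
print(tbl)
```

tbl['d'] = tbl['g']+3 = 11 → {'g': 8, 'c': 1, 'd': 11}
del 'g' → {'c': 1, 'd': 11}
tbl['z'] = 8 → {'c': 1, 'd': 11, 'z': 8}
del 'c' → {'d': 11, 'z': 8}
tbl['i'] = 5 → {'d': 11, 'z': 8, 'i': 5}
tbl['d'] = 11+4 = 15 → {'d': 15, 'z': 8, 'i': 5}

{'d': 15, 'z': 8, 'i': 5}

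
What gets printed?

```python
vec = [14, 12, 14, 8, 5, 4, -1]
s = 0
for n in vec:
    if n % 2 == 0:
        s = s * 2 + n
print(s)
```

n=14: even, s = 0*2+14 = 14
n=12: even, s = 14*2+12 = 40
n=14: even, s = 40*2+14 = 94
n=8: even, s = 94*2+8 = 196
n=5: not even
n=4: even, s = 196*2+4 = 396
n=-1: not even

396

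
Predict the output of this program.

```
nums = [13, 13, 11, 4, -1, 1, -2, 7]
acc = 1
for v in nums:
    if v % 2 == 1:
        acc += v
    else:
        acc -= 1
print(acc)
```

43

v=13: odd, acc = 1+13 = 14
v=13: odd, acc = 14+13 = 27
v=11: odd, acc = 27+11 = 38
v=4: not odd, acc = 38-1 = 37
v=-1: odd, acc = 37+(-1) = 36
v=1: odd, acc = 36+1 = 37
v=-2: not odd, acc = 37-1 = 36
v=7: odd, acc = 36+7 = 43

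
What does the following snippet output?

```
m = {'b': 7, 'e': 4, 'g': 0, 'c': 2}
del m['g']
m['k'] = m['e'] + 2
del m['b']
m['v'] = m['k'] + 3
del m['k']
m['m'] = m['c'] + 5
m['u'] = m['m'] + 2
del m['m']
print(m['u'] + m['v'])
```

del 'g' → {'b': 7, 'e': 4, 'c': 2}
m['k'] = m['e']+2 = 6 → {'b': 7, 'e': 4, 'c': 2, 'k': 6}
del 'b' → {'e': 4, 'c': 2, 'k': 6}
m['v'] = m['k']+3 = 9 → {'e': 4, 'c': 2, 'k': 6, 'v': 9}
del 'k' → {'e': 4, 'c': 2, 'v': 9}
m['m'] = m['c']+5 = 7 → {'e': 4, 'c': 2, 'v': 9, 'm': 7}
m['u'] = m['m']+2 = 9 → {'e': 4, 'c': 2, 'v': 9, 'm': 7, 'u': 9}
del 'm' → {'e': 4, 'c': 2, 'v': 9, 'u': 9}
m['u']+m['v'] = 9+9 = 18

18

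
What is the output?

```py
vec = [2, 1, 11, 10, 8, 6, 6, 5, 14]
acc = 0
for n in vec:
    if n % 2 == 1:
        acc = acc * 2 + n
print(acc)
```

31

n=2: not odd
n=1: odd, acc = 0*2+1 = 1
n=11: odd, acc = 1*2+11 = 13
n=10: not odd
n=8: not odd
n=6: not odd
n=6: not odd
n=5: odd, acc = 13*2+5 = 31
n=14: not odd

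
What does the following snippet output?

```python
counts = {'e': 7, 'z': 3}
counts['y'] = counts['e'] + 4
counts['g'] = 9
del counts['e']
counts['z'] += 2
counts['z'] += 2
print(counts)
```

{'z': 7, 'y': 11, 'g': 9}

counts['y'] = counts['e']+4 = 11 → {'e': 7, 'z': 3, 'y': 11}
counts['g'] = 9 → {'e': 7, 'z': 3, 'y': 11, 'g': 9}
del 'e' → {'z': 3, 'y': 11, 'g': 9}
counts['z'] = 3+2 = 5 → {'z': 5, 'y': 11, 'g': 9}
counts['z'] = 5+2 = 7 → {'z': 7, 'y': 11, 'g': 9}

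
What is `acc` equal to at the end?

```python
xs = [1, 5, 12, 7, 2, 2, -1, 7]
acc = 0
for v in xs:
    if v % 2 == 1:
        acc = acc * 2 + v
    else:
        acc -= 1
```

v=1: odd, acc = 0*2+1 = 1
v=5: odd, acc = 1*2+5 = 7
v=12: not odd, acc = 7-1 = 6
v=7: odd, acc = 6*2+7 = 19
v=2: not odd, acc = 19-1 = 18
v=2: not odd, acc = 18-1 = 17
v=-1: odd, acc = 17*2+(-1) = 33
v=7: odd, acc = 33*2+7 = 73

73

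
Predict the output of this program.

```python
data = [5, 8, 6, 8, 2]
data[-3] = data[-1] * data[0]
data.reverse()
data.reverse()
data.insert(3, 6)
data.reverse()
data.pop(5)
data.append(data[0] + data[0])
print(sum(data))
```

data[-3] = data[-1]*data[0] = 2*5 = 10 → [5, 8, 10, 8, 2]
reverse → [2, 8, 10, 8, 5]
reverse → [5, 8, 10, 8, 2]
insert 6 at 3 → [5, 8, 10, 6, 8, 2]
reverse → [2, 8, 6, 10, 8, 5]
pop(5) removes 5 → [2, 8, 6, 10, 8]
append data[0]+data[0] = 2+2 = 4 → [2, 8, 6, 10, 8, 4]
sum = 38

38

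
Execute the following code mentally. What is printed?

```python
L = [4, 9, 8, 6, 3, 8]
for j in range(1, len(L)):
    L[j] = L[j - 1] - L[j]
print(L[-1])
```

-30

j=1: L[1] = 4-9 = -5 → [4, -5, 8, 6, 3, 8]
j=2: L[2] = (-5)-8 = -13 → [4, -5, -13, 6, 3, 8]
j=3: L[3] = (-13)-6 = -19 → [4, -5, -13, -19, 3, 8]
j=4: L[4] = (-19)-3 = -22 → [4, -5, -13, -19, -22, 8]
j=5: L[5] = (-22)-8 = -30 → [4, -5, -13, -19, -22, -30]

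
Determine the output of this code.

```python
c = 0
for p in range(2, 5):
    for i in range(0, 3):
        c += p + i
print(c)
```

36

p=2,i=0: c = 0+2 = 2
p=2,i=1: c = 2+3 = 5
p=2,i=2: c = 5+4 = 9
p=3,i=0: c = 9+3 = 12
p=3,i=1: c = 12+4 = 16
p=3,i=2: c = 16+5 = 21
p=4,i=0: c = 21+4 = 25
p=4,i=1: c = 25+5 = 30
p=4,i=2: c = 30+6 = 36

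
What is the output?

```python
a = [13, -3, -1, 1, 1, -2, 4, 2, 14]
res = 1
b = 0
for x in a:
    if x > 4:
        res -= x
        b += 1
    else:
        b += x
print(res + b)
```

x=13: >4, res = 1-13 = -12; b=1
x=-3: not >4; b=-2
x=-1: not >4; b=-3
x=1: not >4; b=-2
x=1: not >4; b=-1
x=-2: not >4; b=-3
x=4: not >4; b=1
x=2: not >4; b=3
x=14: >4, res = (-12)-14 = -26; b=4
res+b = (-26)+4 = -22

-22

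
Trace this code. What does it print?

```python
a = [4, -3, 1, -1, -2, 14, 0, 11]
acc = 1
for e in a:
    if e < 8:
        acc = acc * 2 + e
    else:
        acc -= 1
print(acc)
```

e=4: <8, acc = 1*2+4 = 6
e=-3: <8, acc = 6*2+(-3) = 9
e=1: <8, acc = 9*2+1 = 19
e=-1: <8, acc = 19*2+(-1) = 37
e=-2: <8, acc = 37*2+(-2) = 72
e=14: not <8, acc = 72-1 = 71
e=0: <8, acc = 71*2+0 = 142
e=11: not <8, acc = 142-1 = 141

141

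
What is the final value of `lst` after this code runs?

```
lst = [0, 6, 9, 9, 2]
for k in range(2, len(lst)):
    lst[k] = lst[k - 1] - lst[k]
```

k=2: lst[2] = 6-9 = -3 → [0, 6, -3, 9, 2]
k=3: lst[3] = (-3)-9 = -12 → [0, 6, -3, -12, 2]
k=4: lst[4] = (-12)-2 = -14 → [0, 6, -3, -12, -14]

[0, 6, -3, -12, -14]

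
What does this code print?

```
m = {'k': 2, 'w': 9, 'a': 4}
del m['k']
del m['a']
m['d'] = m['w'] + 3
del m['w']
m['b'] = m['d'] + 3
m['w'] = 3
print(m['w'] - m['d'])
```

-9

del 'k' → {'w': 9, 'a': 4}
del 'a' → {'w': 9}
m['d'] = m['w']+3 = 12 → {'w': 9, 'd': 12}
del 'w' → {'d': 12}
m['b'] = m['d']+3 = 15 → {'d': 12, 'b': 15}
m['w'] = 3 → {'d': 12, 'b': 15, 'w': 3}
m['w']-m['d'] = 3-12 = -9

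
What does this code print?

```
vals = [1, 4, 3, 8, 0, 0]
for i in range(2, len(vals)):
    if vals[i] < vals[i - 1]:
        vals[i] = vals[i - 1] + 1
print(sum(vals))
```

37

i=2: 3<4, vals[2] = 4+1 = 5 → [1, 4, 5, 8, 0, 0]
i=3: 8>=5, unchanged → [1, 4, 5, 8, 0, 0]
i=4: 0<8, vals[4] = 8+1 = 9 → [1, 4, 5, 8, 9, 0]
i=5: 0<9, vals[5] = 9+1 = 10 → [1, 4, 5, 8, 9, 10]
sum = 37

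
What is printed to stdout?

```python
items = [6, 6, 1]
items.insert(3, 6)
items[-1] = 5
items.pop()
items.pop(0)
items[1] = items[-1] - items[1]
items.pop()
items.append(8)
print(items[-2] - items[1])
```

insert 6 at 3 → [6, 6, 1, 6]
items[-1] = 5 → [6, 6, 1, 5]
pop() removes 5 → [6, 6, 1]
pop(0) removes 6 → [6, 1]
items[1] = items[-1]-items[1] = 1-1 = 0 → [6, 0]
pop() removes 0 → [6]
append 8 → [6, 8]
items[-2]-items[1] = 6-8 = -2

-2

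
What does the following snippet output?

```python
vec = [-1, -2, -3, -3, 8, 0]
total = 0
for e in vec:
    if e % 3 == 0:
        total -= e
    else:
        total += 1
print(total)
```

9

e=-1: not %3==0, total = 0+1 = 1
e=-2: not %3==0, total = 1+1 = 2
e=-3: %3==0, total = 2-(-3) = 5
e=-3: %3==0, total = 5-(-3) = 8
e=8: not %3==0, total = 8+1 = 9
e=0: %3==0, total = 9-0 = 9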